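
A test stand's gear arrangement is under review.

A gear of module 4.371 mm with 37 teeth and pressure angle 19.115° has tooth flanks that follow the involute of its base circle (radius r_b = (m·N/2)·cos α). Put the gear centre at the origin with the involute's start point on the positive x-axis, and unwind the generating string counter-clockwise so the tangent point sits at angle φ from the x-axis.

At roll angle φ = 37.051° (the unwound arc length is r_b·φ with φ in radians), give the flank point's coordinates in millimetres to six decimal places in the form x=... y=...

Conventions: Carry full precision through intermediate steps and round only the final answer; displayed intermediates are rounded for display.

topology: single-mesh involute geometry — m = 4.371, N = 37
pitch radius r_p = m·N/2 = 4.371·37/2 = 80.863500
base radius r_b = r_p·cos α = 80.863500·cos 19.115° = 76.404947
roll angle φ = 37.051° = 0.64666194 rad
x = r_b·(cos φ + φ·sin φ) = 90.748441
y = r_b·(sin φ − φ·cos φ) = 6.603304

x=90.748441 y=6.603304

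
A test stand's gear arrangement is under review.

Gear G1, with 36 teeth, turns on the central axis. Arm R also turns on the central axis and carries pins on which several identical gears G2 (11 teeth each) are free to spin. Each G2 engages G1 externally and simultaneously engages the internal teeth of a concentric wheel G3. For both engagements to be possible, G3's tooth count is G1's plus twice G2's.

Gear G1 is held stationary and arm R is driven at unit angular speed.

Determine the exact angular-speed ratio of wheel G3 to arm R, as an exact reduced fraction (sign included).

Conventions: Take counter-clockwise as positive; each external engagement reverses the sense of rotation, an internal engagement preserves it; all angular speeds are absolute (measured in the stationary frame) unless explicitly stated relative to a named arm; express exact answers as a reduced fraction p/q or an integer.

47/29

recognized (axles ride arm R): planetary set, 36/11/58 teeth
ring teeth: 36 + 2·11 = 58
36(ω_sun−ω_arm) = −58(ω_ring−ω_arm),  ω_sun = 0, ω_arm = 1
ω_ring = 1 − (36/58)(0−1) = 47/29
ω_out/ω_in = 47/29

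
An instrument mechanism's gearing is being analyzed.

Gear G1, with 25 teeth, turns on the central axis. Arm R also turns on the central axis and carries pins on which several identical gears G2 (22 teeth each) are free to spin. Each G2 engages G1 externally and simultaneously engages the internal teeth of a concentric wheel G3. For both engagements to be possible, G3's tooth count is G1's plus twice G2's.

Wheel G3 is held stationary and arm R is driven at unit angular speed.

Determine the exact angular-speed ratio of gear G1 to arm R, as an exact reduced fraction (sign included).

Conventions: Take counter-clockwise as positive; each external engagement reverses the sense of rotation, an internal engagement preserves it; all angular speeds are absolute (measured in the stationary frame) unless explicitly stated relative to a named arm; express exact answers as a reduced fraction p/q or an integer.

94/25

topology: planetary set — G1 25T / G2 22T / G3 69T, arm = carrier (Willis)
ring teeth: 25 + 2·22 = 69
25(ω_sun−ω_arm) = −69(ω_ring−ω_arm),  ω_ring = 0, ω_arm = 1
ω_sun = 1 − (69/25)(0−1) = 94/25
ω_out/ω_in = 94/25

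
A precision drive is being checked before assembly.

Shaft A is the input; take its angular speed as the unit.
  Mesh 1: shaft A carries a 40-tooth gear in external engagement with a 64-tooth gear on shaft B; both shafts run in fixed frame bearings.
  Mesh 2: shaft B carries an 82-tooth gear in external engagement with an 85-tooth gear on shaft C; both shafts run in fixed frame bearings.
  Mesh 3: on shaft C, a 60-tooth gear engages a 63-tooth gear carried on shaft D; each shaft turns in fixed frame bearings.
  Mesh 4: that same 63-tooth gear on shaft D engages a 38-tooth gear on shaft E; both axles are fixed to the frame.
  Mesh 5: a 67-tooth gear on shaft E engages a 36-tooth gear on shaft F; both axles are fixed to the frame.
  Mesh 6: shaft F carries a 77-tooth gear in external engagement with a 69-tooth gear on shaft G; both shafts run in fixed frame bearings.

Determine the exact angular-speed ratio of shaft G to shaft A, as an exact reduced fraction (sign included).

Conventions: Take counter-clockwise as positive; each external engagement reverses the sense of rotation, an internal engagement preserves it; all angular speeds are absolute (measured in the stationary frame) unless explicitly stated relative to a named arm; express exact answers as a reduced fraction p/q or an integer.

class = fixed-axis compound train [6 meshes; 6 ratios multiply, 6 sense flips]
mesh 1 [40T→64T]: running ratio 5/8, sense −
mesh 2 [82T→85T]: running ratio 41/68, sense +
mesh 3 [60T→63T]: running ratio 205/357, sense −
mesh 4 [63T→38T]: running ratio 615/646, sense +
mesh 5 [67T→36T]: running ratio 13735/7752, sense −
mesh 6 [77T→69T]: running ratio 1057595/534888, sense +
ω_out/ω_in = 1057595/534888

1057595/534888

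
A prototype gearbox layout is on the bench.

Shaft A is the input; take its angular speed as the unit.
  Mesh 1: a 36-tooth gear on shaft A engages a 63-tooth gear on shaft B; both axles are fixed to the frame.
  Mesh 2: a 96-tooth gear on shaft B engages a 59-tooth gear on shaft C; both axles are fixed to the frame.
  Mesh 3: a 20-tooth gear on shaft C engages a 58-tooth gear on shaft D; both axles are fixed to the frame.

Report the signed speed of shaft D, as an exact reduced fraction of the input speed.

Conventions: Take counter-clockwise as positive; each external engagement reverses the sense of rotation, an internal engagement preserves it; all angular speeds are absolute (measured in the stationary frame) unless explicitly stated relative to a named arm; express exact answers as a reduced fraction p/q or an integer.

3-mesh fixed-axis compound train (all bearings frame-fixed)
mesh 1 [36T→63T]: |ω|/ω_in = 1×36/63 = 4/7, sense flips to −
mesh 2 [96T→59T]: |ω|/ω_in = (4/7)×96/59 = 384/413, sense flips to +
mesh 3 [20T→58T]: |ω|/ω_in = (384/413)×20/58 = 3840/11977, sense flips to −
signed output speed (× input speed) = -3840/11977

-3840/11977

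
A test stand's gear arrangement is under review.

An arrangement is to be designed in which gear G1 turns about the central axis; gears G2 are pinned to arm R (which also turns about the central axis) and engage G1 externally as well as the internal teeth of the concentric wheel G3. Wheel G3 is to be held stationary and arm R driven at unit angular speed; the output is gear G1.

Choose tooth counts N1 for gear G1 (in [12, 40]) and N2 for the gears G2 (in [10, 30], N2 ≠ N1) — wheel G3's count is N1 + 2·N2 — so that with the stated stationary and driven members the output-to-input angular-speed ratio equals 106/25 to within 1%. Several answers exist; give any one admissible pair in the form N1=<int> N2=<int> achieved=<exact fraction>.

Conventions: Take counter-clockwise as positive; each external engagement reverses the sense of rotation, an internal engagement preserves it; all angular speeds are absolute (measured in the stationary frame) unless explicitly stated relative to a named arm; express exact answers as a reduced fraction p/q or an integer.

N1=25 N2=28 achieved=106/25

topology: planetary set — design target 106/25, arm = carrier (Willis)
Willis with ω_ring = 0: ω_sun/ω_arm = (N1+N3)/N1; set equal to 106/25  ⇒  N3/N1 = 106/25 − 1 = 81/25
N3 = N1 + 2·N2  ⇒  N2/N1 = (N3/N1 − 1)/2 = (81/25 − 1)/2 = 28/25
smallest multiple with N1 ≥ 12 and N2 ≥ 10: k = 1  ⇒  N1 = 1·25 = 25, N2 = 1·28 = 28 (N1 ≤ 40, N2 ≤ 30, N2 ≠ N1 ✓), N3 = 25 + 2·28 = 81
check: (N1+N3)/N1 with N1 = 25, N3 = 81 gives 106/25; |achieved − target| = 0 ≤ 53/1250 ✓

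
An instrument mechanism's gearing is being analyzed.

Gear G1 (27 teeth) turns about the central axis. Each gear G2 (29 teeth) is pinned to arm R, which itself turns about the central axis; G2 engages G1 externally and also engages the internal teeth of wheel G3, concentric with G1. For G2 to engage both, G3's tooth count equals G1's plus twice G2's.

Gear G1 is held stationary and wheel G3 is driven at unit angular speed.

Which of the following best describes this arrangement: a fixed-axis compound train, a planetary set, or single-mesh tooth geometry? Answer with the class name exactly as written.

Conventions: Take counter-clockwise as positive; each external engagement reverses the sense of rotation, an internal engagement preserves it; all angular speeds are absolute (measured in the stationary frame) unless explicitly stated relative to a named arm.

planetary set

recognized (axles ride arm R): planetary set, 27/29/85 teeth
classification: planetary set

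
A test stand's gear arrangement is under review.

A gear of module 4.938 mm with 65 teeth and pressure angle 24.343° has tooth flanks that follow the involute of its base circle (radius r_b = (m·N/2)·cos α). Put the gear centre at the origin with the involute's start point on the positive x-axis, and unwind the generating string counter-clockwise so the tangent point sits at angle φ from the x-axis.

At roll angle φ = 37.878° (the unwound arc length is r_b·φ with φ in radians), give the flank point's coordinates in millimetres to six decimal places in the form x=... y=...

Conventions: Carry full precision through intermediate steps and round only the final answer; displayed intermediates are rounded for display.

recognized (one wheel, involute flank): single-mesh tooth geometry, m = 4.938, N = 65
pitch radius r_p = m·N/2 = 4.938·65/2 = 160.485000
base radius r_b = r_p·cos α = 160.485000·cos 24.343° = 146.216950
roll angle φ = 37.878° = 0.66109581 rad
x = r_b·(cos φ + φ·sin φ) = 174.761560
y = r_b·(sin φ − φ·cos φ) = 13.476244

x=174.761560 y=13.476244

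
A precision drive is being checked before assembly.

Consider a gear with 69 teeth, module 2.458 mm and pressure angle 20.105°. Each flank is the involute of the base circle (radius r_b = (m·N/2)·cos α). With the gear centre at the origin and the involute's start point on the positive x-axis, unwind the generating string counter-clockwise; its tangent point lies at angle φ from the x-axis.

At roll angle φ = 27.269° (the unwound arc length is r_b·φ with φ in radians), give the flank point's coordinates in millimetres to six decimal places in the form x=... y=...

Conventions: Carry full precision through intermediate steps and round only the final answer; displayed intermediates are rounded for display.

x=88.148270 y=2.797341

recognized (one wheel, involute flank): single-mesh tooth geometry, m = 2.458, N = 69
pitch radius r_p = m·N/2 = 2.458·69/2 = 84.801000
base radius r_b = r_p·cos α = 84.801000·cos 20.105° = 79.633588
roll angle φ = 27.269° = 0.47593383 rad
x = r_b·(cos φ + φ·sin φ) = 88.148270
y = r_b·(sin φ − φ·cos φ) = 2.797341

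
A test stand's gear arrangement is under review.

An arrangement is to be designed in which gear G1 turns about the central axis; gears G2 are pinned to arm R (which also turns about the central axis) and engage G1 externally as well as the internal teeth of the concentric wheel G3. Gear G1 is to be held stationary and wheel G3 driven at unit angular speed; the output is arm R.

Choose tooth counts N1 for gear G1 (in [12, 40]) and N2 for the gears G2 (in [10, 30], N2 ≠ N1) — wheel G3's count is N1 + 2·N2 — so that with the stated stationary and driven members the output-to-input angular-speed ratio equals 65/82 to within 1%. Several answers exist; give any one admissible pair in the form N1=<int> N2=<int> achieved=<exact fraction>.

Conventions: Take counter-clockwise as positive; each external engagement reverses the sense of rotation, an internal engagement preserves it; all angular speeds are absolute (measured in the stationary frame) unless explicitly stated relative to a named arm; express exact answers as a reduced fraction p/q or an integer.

planetary set to be sized for 65/82 (Willis relation)
Willis with ω_sun = 0: ω_arm/ω_ring = N3/(N1+N3); set equal to 65/82  ⇒  N3/N1 = (65/82)/(1 − 65/82) = 65/17
N3 = N1 + 2·N2  ⇒  N2/N1 = (N3/N1 − 1)/2 = (65/17 − 1)/2 = 24/17
smallest multiple with N1 ≥ 12 and N2 ≥ 10: k = 1  ⇒  N1 = 1·17 = 17, N2 = 1·24 = 24 (N1 ≤ 40, N2 ≤ 30, N2 ≠ N1 ✓), N3 = 17 + 2·24 = 65
check: N3/(N1+N3) with N1 = 17, N3 = 65 gives 65/82; |achieved − target| = 0 ≤ 13/1640 ✓

N1=17 N2=24 achieved=65/82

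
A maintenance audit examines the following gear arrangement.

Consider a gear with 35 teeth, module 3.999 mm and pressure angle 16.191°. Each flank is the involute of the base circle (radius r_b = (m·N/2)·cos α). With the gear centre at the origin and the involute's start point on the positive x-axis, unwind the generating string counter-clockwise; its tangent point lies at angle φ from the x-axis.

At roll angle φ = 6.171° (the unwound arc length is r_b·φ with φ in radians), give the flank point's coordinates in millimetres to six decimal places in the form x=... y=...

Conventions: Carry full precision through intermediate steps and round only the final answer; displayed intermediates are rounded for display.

class = single-mesh tooth geometry [base-circle involute, m = 3.999, 35T]
pitch radius r_p = m·N/2 = 3.999·35/2 = 69.982500
base radius r_b = r_p·cos α = 69.982500·cos 16.191° = 67.206819
roll angle φ = 6.171° = 0.10770427 rad
x = r_b·(cos φ + φ·sin φ) = 67.595496
y = r_b·(sin φ − φ·cos φ) = 0.027957

x=67.595496 y=0.027957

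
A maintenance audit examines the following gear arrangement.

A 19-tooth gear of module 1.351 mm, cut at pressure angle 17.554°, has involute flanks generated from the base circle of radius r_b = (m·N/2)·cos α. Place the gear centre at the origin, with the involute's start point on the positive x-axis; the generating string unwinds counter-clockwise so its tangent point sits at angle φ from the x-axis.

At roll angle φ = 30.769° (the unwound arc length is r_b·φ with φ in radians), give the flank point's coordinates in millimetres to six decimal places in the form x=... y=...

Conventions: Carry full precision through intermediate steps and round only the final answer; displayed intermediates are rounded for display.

recognized (one wheel, involute flank): single-mesh tooth geometry, m = 1.351, N = 19
pitch radius r_p = m·N/2 = 1.351·19/2 = 12.834500
base radius r_b = r_p·cos α = 12.834500·cos 17.554° = 12.236837
roll angle φ = 30.769° = 0.53702036 rad
x = r_b·(cos φ + φ·sin φ) = 13.876141
y = r_b·(sin φ − φ·cos φ) = 0.613682

x=13.876141 y=0.613682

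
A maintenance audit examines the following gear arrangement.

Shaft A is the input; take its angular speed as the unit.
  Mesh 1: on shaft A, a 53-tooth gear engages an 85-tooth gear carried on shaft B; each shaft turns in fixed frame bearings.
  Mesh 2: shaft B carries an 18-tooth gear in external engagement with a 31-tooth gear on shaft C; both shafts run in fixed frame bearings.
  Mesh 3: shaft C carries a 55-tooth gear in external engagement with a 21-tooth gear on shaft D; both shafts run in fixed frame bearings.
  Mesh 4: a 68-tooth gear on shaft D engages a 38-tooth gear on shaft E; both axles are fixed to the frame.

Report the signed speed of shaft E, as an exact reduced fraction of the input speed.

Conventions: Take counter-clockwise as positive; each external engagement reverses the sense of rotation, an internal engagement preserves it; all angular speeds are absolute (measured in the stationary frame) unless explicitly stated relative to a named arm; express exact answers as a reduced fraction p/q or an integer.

4-mesh fixed-axis compound train (all bearings frame-fixed)
mesh 1 [53T→85T]: |ω|/ω_in = 1×53/85 = 53/85, sense flips to −
mesh 2 [18T→31T]: |ω|/ω_in = (53/85)×18/31 = 954/2635, sense flips to +
mesh 3 [55T→21T]: |ω|/ω_in = (954/2635)×55/21 = 3498/3689, sense flips to −
mesh 4 [68T→38T]: |ω|/ω_in = (3498/3689)×68/38 = 6996/4123, sense flips to +
signed output speed (× input speed) = 6996/4123

6996/4123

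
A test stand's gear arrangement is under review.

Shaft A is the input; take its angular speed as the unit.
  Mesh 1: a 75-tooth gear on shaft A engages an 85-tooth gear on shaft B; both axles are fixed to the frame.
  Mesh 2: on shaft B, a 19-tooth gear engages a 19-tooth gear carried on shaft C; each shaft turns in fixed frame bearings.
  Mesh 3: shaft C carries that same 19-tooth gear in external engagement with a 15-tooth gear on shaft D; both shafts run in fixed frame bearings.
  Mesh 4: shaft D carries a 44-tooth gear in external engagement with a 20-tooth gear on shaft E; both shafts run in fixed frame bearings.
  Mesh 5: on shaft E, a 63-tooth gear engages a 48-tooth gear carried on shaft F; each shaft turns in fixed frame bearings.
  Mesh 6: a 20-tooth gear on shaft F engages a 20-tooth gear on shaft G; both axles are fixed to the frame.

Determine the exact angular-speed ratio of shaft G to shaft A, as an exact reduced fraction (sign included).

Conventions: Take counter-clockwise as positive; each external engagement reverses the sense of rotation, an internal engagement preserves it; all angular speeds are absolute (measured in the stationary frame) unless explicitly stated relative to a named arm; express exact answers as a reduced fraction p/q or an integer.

class = fixed-axis compound train [6 meshes; 6 ratios multiply, 6 sense flips]
mesh 1 [75T→85T]: running ratio 15/17, sense −
mesh 2 [19T→19T]: running ratio 15/17, sense +
mesh 3 [19T→15T]: running ratio 19/17, sense −
mesh 4 [44T→20T]: running ratio 209/85, sense +
mesh 5 [63T→48T]: running ratio 4389/1360, sense −
mesh 6 [20T→20T]: running ratio 4389/1360, sense +
ω_out/ω_in = 4389/1360

4389/1360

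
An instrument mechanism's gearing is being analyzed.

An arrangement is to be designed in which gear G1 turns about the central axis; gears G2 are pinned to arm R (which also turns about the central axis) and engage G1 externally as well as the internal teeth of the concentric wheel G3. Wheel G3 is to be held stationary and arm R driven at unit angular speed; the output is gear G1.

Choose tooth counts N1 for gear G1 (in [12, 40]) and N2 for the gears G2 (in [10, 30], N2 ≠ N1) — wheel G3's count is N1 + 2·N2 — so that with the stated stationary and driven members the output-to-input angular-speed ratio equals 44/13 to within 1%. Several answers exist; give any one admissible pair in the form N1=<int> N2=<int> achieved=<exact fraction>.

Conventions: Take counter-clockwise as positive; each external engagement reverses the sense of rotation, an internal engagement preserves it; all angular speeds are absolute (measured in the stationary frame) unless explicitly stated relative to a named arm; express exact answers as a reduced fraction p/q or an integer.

topology: planetary set — design target 44/13, arm = carrier (Willis)
Willis with ω_ring = 0: ω_sun/ω_arm = (N1+N3)/N1; set equal to 44/13  ⇒  N3/N1 = 44/13 − 1 = 31/13
N3 = N1 + 2·N2  ⇒  N2/N1 = (N3/N1 − 1)/2 = (31/13 − 1)/2 = 9/13
smallest multiple with N1 ≥ 12 and N2 ≥ 10: k = 2  ⇒  N1 = 2·13 = 26, N2 = 2·9 = 18 (N1 ≤ 40, N2 ≤ 30, N2 ≠ N1 ✓), N3 = 26 + 2·18 = 62
check: (N1+N3)/N1 with N1 = 26, N3 = 62 gives 44/13; |achieved − target| = 0 ≤ 11/325 ✓

N1=26 N2=18 achieved=44/13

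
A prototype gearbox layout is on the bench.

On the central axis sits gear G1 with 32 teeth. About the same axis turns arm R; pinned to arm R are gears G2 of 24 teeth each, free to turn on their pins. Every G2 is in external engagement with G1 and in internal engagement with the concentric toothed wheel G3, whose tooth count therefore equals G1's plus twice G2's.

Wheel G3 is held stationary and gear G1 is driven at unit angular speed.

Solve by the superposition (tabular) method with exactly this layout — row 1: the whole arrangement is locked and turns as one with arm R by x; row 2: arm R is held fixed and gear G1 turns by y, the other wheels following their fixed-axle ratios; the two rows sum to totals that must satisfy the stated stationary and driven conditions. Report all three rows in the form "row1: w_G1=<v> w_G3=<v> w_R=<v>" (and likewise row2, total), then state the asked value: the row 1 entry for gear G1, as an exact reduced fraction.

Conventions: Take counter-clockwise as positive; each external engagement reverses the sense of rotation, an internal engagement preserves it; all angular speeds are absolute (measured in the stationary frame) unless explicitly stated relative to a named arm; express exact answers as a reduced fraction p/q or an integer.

row1: w_G1=2/7 w_G3=2/7 w_R=2/7
row2: w_G1=5/7 w_G3=-2/7 w_R=0
total: w_G1=1 w_G3=0 w_R=2/7
asked value: 2/7

recognized (axles ride arm R): planetary set, 32/24/80 teeth
superposition row 1 [locked train]: every member turns x
row 2: sun turns y, ring = −(32/80)·y, arm 0
boundary: total ω_ring = x − (32/80)·y = 0 and total ω_sun = x + y = 1  ⇒  y = 5/7, x = 2/7
row 2 ring = −(32/80)·5/7 = -2/7
totals (row 1 + row 2): sun 2/7 + 5/7 = 1, ring 2/7 + (-2/7) = 0, arm 2/7 + 0 = 2/7
asked cell (row1, sun) = 2/7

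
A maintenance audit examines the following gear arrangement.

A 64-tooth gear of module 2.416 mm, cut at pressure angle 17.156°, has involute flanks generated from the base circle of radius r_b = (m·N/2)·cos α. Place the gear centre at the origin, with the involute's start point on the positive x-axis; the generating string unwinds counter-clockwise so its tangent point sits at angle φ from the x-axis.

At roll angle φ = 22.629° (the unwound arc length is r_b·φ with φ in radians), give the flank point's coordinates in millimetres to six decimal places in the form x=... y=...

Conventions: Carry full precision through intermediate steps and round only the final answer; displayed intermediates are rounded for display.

x=79.410775 y=1.493473

recognized (one wheel, involute flank): single-mesh tooth geometry, m = 2.416, N = 64
pitch radius r_p = m·N/2 = 2.416·64/2 = 77.312000
base radius r_b = r_p·cos α = 77.312000·cos 17.156° = 73.872016
roll angle φ = 22.629° = 0.39495056 rad
x = r_b·(cos φ + φ·sin φ) = 79.410775
y = r_b·(sin φ − φ·cos φ) = 1.493473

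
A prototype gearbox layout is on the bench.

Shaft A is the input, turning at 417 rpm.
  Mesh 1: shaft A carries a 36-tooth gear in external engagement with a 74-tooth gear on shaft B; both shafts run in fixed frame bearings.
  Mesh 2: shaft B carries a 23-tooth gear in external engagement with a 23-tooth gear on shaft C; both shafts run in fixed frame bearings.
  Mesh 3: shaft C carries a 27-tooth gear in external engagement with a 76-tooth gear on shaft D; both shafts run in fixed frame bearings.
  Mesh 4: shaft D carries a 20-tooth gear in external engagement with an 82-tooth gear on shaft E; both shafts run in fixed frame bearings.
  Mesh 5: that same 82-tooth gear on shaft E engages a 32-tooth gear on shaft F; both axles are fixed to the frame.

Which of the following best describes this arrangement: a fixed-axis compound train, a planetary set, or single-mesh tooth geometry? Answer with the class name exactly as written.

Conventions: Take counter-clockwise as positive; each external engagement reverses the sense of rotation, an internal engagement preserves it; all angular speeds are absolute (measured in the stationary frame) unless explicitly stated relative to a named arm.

fixed-axis compound train

5-mesh fixed-axis compound train (all bearings frame-fixed)
classification: fixed-axis compound train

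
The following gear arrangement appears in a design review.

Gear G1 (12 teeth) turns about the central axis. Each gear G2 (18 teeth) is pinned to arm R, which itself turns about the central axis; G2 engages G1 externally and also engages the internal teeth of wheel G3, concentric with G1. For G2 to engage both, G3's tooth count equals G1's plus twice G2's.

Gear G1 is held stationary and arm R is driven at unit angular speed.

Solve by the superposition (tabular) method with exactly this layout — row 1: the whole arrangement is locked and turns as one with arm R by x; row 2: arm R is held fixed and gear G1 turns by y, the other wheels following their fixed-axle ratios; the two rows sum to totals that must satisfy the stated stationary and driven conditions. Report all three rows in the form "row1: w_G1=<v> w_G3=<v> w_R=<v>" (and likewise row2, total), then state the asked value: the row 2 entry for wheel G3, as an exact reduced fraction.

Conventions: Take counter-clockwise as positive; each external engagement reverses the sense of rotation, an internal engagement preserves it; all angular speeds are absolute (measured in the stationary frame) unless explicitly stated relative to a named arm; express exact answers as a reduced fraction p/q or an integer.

row1: w_G1=1 w_G3=1 w_R=1
row2: w_G1=-1 w_G3=1/4 w_R=0
total: w_G1=0 w_G3=5/4 w_R=1
asked value: 1/4

class = planetary set [G3 = 12+2·18 = 48; Willis about the carrier]
superposition row 1 [locked train]: every member turns x
row 2: sun turns y, ring = −(12/48)·y, arm 0
boundary: total ω_sun = x + y = 0 and total ω_arm = x = 1  ⇒  y = -1, x = 1
row 2 ring = −(12/48)·(-1) = 1/4
totals (row 1 + row 2): sun 1 + (-1) = 0, ring 1 + 1/4 = 5/4, arm 1 + 0 = 1
asked cell (row2, ring) = 1/4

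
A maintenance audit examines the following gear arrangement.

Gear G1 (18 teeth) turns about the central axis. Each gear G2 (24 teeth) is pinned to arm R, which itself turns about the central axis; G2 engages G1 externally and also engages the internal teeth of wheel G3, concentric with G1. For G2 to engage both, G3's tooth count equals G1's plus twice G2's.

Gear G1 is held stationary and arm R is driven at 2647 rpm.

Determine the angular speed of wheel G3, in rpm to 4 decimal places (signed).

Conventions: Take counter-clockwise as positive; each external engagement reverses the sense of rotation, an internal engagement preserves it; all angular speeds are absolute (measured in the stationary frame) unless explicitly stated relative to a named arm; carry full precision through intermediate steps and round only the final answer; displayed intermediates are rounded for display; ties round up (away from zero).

+3368.9091 rpm

planetary set (18T centre, 24T on arm, 66T internal) — Willis relation
normalise by the input: solve with ω_arm = 1, then scale by 2647 rpm
ring teeth: 18 + 2·24 = 66
18(ω_sun−ω_arm) = −66(ω_ring−ω_arm),  ω_sun = 0, ω_arm = 1
ω_ring = 1 − (18/66)(0−1) = 14/11
scale: ω_ring = 14/11 × 2647 rpm = +3368.9091 rpm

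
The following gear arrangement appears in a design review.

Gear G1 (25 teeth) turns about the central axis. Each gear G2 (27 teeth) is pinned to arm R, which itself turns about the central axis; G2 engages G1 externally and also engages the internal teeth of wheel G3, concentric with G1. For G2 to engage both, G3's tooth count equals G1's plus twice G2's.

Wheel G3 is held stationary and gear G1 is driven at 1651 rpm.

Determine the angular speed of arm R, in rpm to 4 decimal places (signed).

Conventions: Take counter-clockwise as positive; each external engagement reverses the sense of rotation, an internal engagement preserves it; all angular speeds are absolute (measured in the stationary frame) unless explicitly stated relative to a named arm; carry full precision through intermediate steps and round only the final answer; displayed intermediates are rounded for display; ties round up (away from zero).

recognized (axles ride arm R): planetary set, 25/27/79 teeth
normalise by the input: solve with ω_sun = 1, then scale by 1651 rpm
ring teeth: 25 + 2·27 = 79
25(ω_sun−ω_arm) = −79(ω_ring−ω_arm),  ω_ring = 0, ω_sun = 1
25(1−ω_arm) = −79(0−ω_arm)  ⇒  104·ω_arm = 25  ⇒  ω_arm = 25/104
scale: ω_arm = 25/104 × 1651 rpm = +396.8750 rpm

+396.8750 rpm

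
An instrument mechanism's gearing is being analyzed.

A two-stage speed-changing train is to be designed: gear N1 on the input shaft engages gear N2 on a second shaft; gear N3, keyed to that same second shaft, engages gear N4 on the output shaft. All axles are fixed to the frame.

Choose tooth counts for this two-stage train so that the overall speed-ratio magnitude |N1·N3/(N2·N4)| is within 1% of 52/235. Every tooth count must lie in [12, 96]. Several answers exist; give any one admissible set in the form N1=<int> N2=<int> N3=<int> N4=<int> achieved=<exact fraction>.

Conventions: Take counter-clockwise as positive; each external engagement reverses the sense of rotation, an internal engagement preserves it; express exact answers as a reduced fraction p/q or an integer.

design class (target 52/235): fixed-axis compound train
target = 52/235 in lowest terms: an exact hit needs N1·N3 = k·52 and N2·N4 = k·235 for one integer k, every count in [12, 96]; additionally prefer no 1:1 stage (N1 ≠ N2, N3 ≠ N4)
k = 1…2: no 1:1-free in-range split of k·52 and k·235 into factor pairs; take k = 3
k = 3: N1·N3 = 156 = 12·13, N2·N4 = 705 = 15·47
achieved = 12·13/(15·47) = 52/235; |achieved − target| = 0 ≤ 13/5875 ✓

N1=12 N2=15 N3=13 N4=47 achieved=52/235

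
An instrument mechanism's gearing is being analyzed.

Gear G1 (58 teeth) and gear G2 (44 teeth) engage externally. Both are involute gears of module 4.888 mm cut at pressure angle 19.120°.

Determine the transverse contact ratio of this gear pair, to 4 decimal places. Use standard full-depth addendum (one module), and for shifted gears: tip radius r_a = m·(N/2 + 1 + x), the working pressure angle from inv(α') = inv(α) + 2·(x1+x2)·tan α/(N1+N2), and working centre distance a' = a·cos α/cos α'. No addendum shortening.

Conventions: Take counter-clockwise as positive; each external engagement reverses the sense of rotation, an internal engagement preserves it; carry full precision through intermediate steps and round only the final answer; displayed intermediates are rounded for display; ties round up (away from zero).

topology: single-mesh involute geometry — m = 4.888, 58T/44T pair
base radii: r_b1 = 133.932199, r_b2 = 101.603737
tip radii: r_a1 = 146.640000, r_a2 = 112.424000
no profile shift: α' = α, a' = a
action lengths: √(r_a1²−r_b1²) = 59.711437, √(r_a2²−r_b2²) = 48.123137
base pitch p_b = π·m·cos α = 14.508980
CR = (59.711437 + 48.123137 − 249.288000·sin 19.12000°)/14.508980 = 1.804459
contact ratio ≈ 1.8045

1.8045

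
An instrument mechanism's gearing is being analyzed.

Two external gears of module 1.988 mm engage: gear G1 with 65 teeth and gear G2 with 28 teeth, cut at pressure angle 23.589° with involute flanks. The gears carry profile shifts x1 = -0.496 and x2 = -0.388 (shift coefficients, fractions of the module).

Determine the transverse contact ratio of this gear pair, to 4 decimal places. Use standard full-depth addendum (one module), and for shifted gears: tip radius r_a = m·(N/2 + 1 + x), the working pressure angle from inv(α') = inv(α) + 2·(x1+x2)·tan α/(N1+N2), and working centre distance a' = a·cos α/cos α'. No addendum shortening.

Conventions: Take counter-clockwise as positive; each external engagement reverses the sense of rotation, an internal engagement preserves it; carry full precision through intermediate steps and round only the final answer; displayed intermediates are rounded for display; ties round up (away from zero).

1.7662

recognized (one external pair, fixed centres): single-mesh tooth geometry, m = 1.988, N1 = 65, N2 = 28
base radii: r_b1 = 59.211161, r_b2 = 25.506346
tip radii: r_a1 = 65.611952, r_a2 = 29.048656
inv(α') = inv(23.589°) + 2·(-0.496-0.388)·tan α/(65+28) = 0.01665368  ⇒  α' = 20.72738°
a' = a·cos α / cos α' = 92.4420·cos 23.589°/cos 20.72738° = 90.580316
action lengths: √(r_a1²−r_b1²) = 28.265999, √(r_a2²−r_b2²) = 13.901465
base pitch p_b = π·m·cos α = 5.723611
CR = (28.265999 + 13.901465 − 90.580316·sin 20.72738°)/5.723611 = 1.766213
contact ratio ≈ 1.7662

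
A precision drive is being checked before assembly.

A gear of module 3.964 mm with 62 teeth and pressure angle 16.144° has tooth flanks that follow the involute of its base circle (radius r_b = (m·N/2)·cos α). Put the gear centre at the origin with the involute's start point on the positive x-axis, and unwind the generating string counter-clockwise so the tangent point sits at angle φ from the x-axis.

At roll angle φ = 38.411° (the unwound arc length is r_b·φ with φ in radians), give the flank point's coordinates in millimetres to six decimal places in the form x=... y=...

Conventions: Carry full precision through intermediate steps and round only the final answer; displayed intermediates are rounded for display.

recognized (one wheel, involute flank): single-mesh tooth geometry, m = 3.964, N = 62
pitch radius r_p = m·N/2 = 3.964·62/2 = 122.884000
base radius r_b = r_p·cos α = 122.884000·cos 16.144° = 118.038181
roll angle φ = 38.411° = 0.67039842 rad
x = r_b·(cos φ + φ·sin φ) = 141.656623
y = r_b·(sin φ − φ·cos φ) = 11.330642

x=141.656623 y=11.330642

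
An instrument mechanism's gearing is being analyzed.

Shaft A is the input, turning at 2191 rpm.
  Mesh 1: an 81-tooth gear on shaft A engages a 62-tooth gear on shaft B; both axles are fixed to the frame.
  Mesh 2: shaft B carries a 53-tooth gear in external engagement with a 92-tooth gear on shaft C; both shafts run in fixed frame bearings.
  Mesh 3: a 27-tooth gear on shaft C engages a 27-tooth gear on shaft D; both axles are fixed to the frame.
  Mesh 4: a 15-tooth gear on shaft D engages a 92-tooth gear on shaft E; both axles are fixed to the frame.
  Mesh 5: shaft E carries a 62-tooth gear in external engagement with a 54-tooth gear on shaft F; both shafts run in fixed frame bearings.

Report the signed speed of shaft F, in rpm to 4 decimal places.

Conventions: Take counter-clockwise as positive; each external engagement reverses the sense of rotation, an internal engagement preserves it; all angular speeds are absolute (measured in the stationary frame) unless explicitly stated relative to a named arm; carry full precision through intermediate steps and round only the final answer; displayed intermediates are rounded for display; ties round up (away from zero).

-308.6918 rpm

recognized (6 fixed axles, 5 meshes): fixed-axis compound train
mesh 1 [81T→62T]: ω = 2191.0000×81/62 = 2862.4355 rpm, sense flips to −
mesh 2 [53T→92T]: ω = 2862.4355×53/92 = 1649.0117 rpm, sense flips to +
mesh 3 [27T→27T]: ω = 1649.0117×27/27 = 1649.0117 rpm, sense flips to −
mesh 4 [15T→92T]: ω = 1649.0117×15/92 = 268.8606 rpm, sense flips to +
mesh 5 [62T→54T]: ω = 268.8606×62/54 = 308.6918 rpm, sense flips to −
signed output speed = -308.6918 rpm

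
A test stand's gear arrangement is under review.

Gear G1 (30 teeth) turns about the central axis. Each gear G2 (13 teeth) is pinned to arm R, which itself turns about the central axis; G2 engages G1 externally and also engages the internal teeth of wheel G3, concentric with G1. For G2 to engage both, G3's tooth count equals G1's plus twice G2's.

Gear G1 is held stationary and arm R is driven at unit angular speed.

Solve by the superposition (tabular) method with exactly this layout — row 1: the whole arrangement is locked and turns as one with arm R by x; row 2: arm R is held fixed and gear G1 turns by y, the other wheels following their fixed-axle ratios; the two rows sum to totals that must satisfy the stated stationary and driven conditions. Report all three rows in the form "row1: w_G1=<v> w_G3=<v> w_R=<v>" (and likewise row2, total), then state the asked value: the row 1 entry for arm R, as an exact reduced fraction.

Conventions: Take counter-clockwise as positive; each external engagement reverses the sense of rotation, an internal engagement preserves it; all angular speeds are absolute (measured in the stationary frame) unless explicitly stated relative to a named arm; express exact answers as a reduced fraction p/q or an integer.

recognized (axles ride arm R): planetary set, 30/13/56 teeth
row 1 (train locked, turned with arm): all members turn x
row 2: sun turns y, ring = −(30/56)·y, arm 0
boundary: total ω_sun = x + y = 0 and total ω_arm = x = 1  ⇒  y = -1, x = 1
row 2 ring = −(30/56)·(-1) = 15/28
totals (row 1 + row 2): sun 1 + (-1) = 0, ring 1 + 15/28 = 43/28, arm 1 + 0 = 1
asked cell (row1, arm) = 1

row1: w_G1=1 w_G3=1 w_R=1
row2: w_G1=-1 w_G3=15/28 w_R=0
total: w_G1=0 w_G3=43/28 w_R=1
asked value: 1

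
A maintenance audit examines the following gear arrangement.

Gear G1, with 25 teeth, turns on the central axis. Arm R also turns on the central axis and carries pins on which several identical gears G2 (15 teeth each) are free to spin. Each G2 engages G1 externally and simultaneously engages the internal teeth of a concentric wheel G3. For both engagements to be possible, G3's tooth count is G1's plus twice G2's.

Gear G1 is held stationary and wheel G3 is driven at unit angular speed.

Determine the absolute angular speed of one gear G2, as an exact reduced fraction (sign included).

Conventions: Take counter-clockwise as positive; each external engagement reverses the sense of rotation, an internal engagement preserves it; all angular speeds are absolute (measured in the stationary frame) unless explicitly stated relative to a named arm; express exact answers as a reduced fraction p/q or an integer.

recognized (axles ride arm R): planetary set, 25/15/55 teeth
ring teeth: 25 + 2·15 = 55
25(ω_sun−ω_arm) = −55(ω_ring−ω_arm),  ω_sun = 0, ω_ring = 1
25(0−ω_arm) = −55(1−ω_arm)  ⇒  80·ω_arm = 55  ⇒  ω_arm = 11/16
sun–planet mesh: 25·(0−11/16) = −15·(ω_p−ω_arm)  ⇒  ω_p−ω_arm = 55/48
ω_p = 11/16 + 55/48 = 11/6
exact speed ratio = 11/6

11/6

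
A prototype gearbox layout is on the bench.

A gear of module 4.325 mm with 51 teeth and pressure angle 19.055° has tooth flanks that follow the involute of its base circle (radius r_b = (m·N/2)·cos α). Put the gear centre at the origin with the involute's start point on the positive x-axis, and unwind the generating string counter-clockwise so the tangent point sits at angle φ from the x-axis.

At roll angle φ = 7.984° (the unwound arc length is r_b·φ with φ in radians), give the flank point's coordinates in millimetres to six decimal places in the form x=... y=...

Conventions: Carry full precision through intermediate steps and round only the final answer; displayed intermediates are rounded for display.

x=105.251545 y=0.093839

topology: single-mesh involute geometry — m = 4.325, N = 51
pitch radius r_p = m·N/2 = 4.325·51/2 = 110.287500
base radius r_b = r_p·cos α = 110.287500·cos 19.055° = 104.244364
roll angle φ = 7.984° = 0.13934709 rad
x = r_b·(cos φ + φ·sin φ) = 105.251545
y = r_b·(sin φ − φ·cos φ) = 0.093839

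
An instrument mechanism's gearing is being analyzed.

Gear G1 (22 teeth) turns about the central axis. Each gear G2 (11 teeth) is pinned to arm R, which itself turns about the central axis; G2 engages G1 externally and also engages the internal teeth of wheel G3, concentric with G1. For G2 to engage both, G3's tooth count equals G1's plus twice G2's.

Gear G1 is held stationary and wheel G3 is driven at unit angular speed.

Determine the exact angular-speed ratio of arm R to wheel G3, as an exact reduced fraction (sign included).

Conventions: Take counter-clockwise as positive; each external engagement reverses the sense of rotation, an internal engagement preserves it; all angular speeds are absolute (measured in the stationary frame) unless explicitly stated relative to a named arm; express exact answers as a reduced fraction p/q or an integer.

2/3

topology: planetary set — G1 22T / G2 11T / G3 44T, arm = carrier (Willis)
ring teeth: 22 + 2·11 = 44
22(ω_sun−ω_arm) = −44(ω_ring−ω_arm),  ω_sun = 0, ω_ring = 1
22(0−ω_arm) = −44(1−ω_arm)  ⇒  66·ω_arm = 44  ⇒  ω_arm = 2/3
ω_out/ω_in = 2/3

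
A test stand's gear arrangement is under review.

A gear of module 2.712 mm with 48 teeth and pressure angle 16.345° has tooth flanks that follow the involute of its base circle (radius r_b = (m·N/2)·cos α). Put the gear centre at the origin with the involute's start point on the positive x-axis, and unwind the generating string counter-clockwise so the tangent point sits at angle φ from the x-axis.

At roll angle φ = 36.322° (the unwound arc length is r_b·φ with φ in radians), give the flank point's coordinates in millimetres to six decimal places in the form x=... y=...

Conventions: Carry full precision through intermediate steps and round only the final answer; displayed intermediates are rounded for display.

topology: single-mesh involute geometry — m = 2.712, N = 48
pitch radius r_p = m·N/2 = 2.712·48/2 = 65.088000
base radius r_b = r_p·cos α = 65.088000·cos 16.345° = 62.457440
roll angle φ = 36.322° = 0.63393849 rad
x = r_b·(cos φ + φ·sin φ) = 73.774540
y = r_b·(sin φ − φ·cos φ) = 5.093890

x=73.774540 y=5.093890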